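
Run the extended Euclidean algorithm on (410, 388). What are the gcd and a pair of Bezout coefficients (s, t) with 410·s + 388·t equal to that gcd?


Euclidean algorithm on (410, 388) — divide until remainder is 0:
  410 = 1 · 388 + 22
  388 = 17 · 22 + 14
  22 = 1 · 14 + 8
  14 = 1 · 8 + 6
  8 = 1 · 6 + 2
  6 = 3 · 2 + 0
gcd(410, 388) = 2.
Track Bezout coefficients alongside the remainders: start with r₀ = 410 = a·1 + b·0 (s = 1, t = 0) and r₁ = 388 = a·0 + b·1 (s = 0, t = 1); each new remainder r_{k+1} = r_{k-1} − q_k·r_k inherits s_{k+1} = s_{k-1} − q_k·s_k, t_{k+1} = t_{k-1} − q_k·t_k, so r_k = a·s_k + b·t_k at every step:
  q = 1: r = 22, s = 1 − 1·0 = 1, t = 0 − 1·1 = -1  (check: 410·1 + 388·(-1) = 22)
  q = 17: r = 14, s = 0 − 17·1 = -17, t = 1 − 17·(-1) = 18  (check: 410·(-17) + 388·18 = 14)
  q = 1: r = 8, s = 1 − 1·(-17) = 18, t = -1 − 1·18 = -19  (check: 410·18 + 388·(-19) = 8)
  q = 1: r = 6, s = -17 − 1·18 = -35, t = 18 − 1·(-19) = 37  (check: 410·(-35) + 388·37 = 6)
  q = 1: r = 2, s = 18 − 1·(-35) = 53, t = -19 − 1·37 = -56  (check: 410·53 + 388·(-56) = 2)
The row with r = 2 (the gcd) gives the Bezout coefficients s = 53, t = -56.
Result: 410 · (53) + 388 · (-56) = 2.

gcd(410, 388) = 2; s = 53, t = -56 (check: 410·53 + 388·(-56) = 2).


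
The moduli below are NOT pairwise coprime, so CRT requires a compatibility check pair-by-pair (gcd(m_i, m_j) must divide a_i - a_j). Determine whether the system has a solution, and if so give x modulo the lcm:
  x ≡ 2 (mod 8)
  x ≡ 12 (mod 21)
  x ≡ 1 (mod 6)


Moduli 8, 21, 6 are not pairwise coprime, so CRT works modulo lcm(m_i) when all pairwise compatibility conditions hold.
Pairwise compatibility: gcd(m_i, m_j) must divide a_i - a_j for every pair.
Merge one congruence at a time:
  Start: x ≡ 2 (mod 8).
  Combine with x ≡ 12 (mod 21): gcd(8, 21) = 1; 12 - 2 = 10, which IS divisible by 1, so compatible.
    Write x = 2 + 8·t and substitute into x ≡ 12 (mod 21): 8·t ≡ 12 − 2 = 10 (mod 21).
    The inverse of 8 mod 21 is 8 (since 8·8 = 64 = 3·21 + 1), so t ≡ 8·10 = 80 ≡ 17 (mod 21).
    Then x = 2 + 8·17 = 138, valid modulo lcm(8, 21) = 168: x ≡ 138 (mod 168).
  Combine with x ≡ 1 (mod 6): gcd(168, 6) = 6, and 1 - 138 = -137 is NOT divisible by 6.
    ⇒ system is inconsistent (no integer solution).

No solution (the system is inconsistent).


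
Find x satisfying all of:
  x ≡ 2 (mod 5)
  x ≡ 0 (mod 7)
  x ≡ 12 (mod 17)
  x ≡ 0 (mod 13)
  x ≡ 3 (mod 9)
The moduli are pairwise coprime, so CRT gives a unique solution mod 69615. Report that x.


Product of moduli M = 5 · 7 · 17 · 13 · 9 = 69615.
Merge one congruence at a time:
  Start: x ≡ 2 (mod 5).
  Combine with x ≡ 0 (mod 7); new modulus lcm = 35.
    Write x = 2 + 5·t and substitute into x ≡ 0 (mod 7): 5·t ≡ 0 − 2 = -2 (mod 7).
    Reduce coefficients mod 7: 5·t ≡ 5 (mod 7).
    The inverse of 5 mod 7 is 3 (since 5·3 = 15 = 2·7 + 1), so t ≡ 3·5 = 15 ≡ 1 (mod 7).
    Then x = 2 + 5·1 = 7, valid modulo lcm(5, 7) = 35: x ≡ 7 (mod 35).
  Combine with x ≡ 12 (mod 17); new modulus lcm = 595.
    Write x = 7 + 35·t and substitute into x ≡ 12 (mod 17): 35·t ≡ 12 − 7 = 5 (mod 17).
    Reduce coefficients mod 17: 1·t ≡ 5 (mod 17).
    So t ≡ 5 (mod 17).
    Then x = 7 + 35·5 = 182, valid modulo lcm(35, 17) = 595: x ≡ 182 (mod 595).
  Combine with x ≡ 0 (mod 13); new modulus lcm = 7735.
    Write x = 182 + 595·t and substitute into x ≡ 0 (mod 13): 595·t ≡ 0 − 182 = -182 (mod 13).
    Reduce coefficients mod 13: 10·t ≡ 0 (mod 13).
    The inverse of 10 mod 13 is 4 (since 10·4 = 40 = 3·13 + 1), so t ≡ 4·0 = 0 ≡ 0 (mod 13).
    Then x = 182 + 595·0 = 182, valid modulo lcm(595, 13) = 7735: x ≡ 182 (mod 7735).
  Combine with x ≡ 3 (mod 9); new modulus lcm = 69615.
    Write x = 182 + 7735·t and substitute into x ≡ 3 (mod 9): 7735·t ≡ 3 − 182 = -179 (mod 9).
    Reduce coefficients mod 9: 4·t ≡ 1 (mod 9).
    The inverse of 4 mod 9 is 7 (since 4·7 = 28 = 3·9 + 1), so t ≡ 7·1 = 7 ≡ 7 (mod 9).
    Then x = 182 + 7735·7 = 54327, valid modulo lcm(7735, 9) = 69615: x ≡ 54327 (mod 69615).
Verify against each original: 54327 mod 5 = 2, 54327 mod 7 = 0, 54327 mod 17 = 12, 54327 mod 13 = 0, 54327 mod 9 = 3.

x ≡ 54327 (mod 69615).


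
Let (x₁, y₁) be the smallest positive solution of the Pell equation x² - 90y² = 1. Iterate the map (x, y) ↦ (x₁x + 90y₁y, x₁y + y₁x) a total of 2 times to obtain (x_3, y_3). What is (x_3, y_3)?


Step 1: Find the fundamental solution (x₁, y₁) of x² - 90y² = 1.
  Expand √90 as a continued fraction. a₀ = ⌊√90⌋ = 9; iterate m_{k+1} = d_k·a_k − m_k, d_{k+1} = (90 − m_{k+1}²)/d_k, a_{k+1} = ⌊(a₀ + m_{k+1})/d_{k+1}⌋ (starting m₀ = 0, d₀ = 1), with convergents p_k = a_k·p_{k-1} + p_{k-2}, q_k = a_k·q_{k-1} + q_{k-2} (p₋₁ = 1, q₋₁ = 0):
  k = 0: a₀ = 9; p₀/q₀ = 9/1; p₀² − 90·q₀² = 81 − 90 = -9.
  k = 1: m = 9, d = 9, a = ⌊(9 + 9)/9⌋ = 2; p/q = (2·9 + 1)/(2·1 + 0) = 19/2; p² − 90·q² = 361 − 360 = 1.
  The first convergent with p² − 90·q² = 1 gives the fundamental solution (x₁, y₁) = (19, 2).
Step 2: Apply the recurrence (x_{n+1}, y_{n+1}) = (x₁x_n + 90y₁y_n, x₁y_n + y₁x_n) repeatedly.
  From (x_1, y_1) = (19, 2): x_2 = 19·19 + 90·2·2 = 721; y_2 = 19·2 + 2·19 = 76.
  From (x_2, y_2) = (721, 76): x_3 = 19·721 + 90·2·76 = 27379; y_3 = 19·76 + 2·721 = 2886.
Step 3: Verify x_3² - 90·y_3² = 749609641 - 749609640 = 1 (should be 1). ✓

(x_1, y_1) = (19, 2); (x_3, y_3) = (27379, 2886).


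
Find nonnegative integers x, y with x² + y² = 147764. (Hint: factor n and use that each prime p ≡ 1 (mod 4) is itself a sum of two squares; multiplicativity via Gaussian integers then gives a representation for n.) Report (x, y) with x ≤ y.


Step 1: Factor n = 147764 = 2^2 · 17 · 41 · 53.
Step 2: Check the mod-4 condition on each prime factor: 2 = 2 (special); 17 ≡ 1 (mod 4), exponent 1; 41 ≡ 1 (mod 4), exponent 1; 53 ≡ 1 (mod 4), exponent 1.
All primes ≡ 3 (mod 4) appear to even exponent (or don't appear), so by the two-squares theorem n IS expressible as a sum of two squares.
Step 3: Build a representation. Group n = k² · m with k = 2 and m = 17 · 41 · 53 = 36941 (a product of primes ≡ 1 (mod 4)); a representation of m scales to one of n via (k·x)² + (k·y)² = k²(x² + y²). Each prime p ≡ 1 (mod 4) is itself a sum of two squares; find a² by testing p − a² for a perfect square:
  17: 17 − 1² = 16 = 4² ⇒ 17 = 1² + 4².
  41: 41 − 1² = 40, 41 − 2² = 37, 41 − 3² = 32, 41 − 4² = 25 = 5² ⇒ 41 = 4² + 5².
  53: 53 − 1² = 52, 53 − 2² = 49 = 7² ⇒ 53 = 2² + 7².
  Combine using the Brahmagupta–Fibonacci identity (a² + b²)(c² + d²) = (ac − bd)² + (ad + bc)² = (ac + bd)² + (ad − bc)²:
  17 · 41 = 697: from (1² + 4²)(4² + 5²), take (1·4 − 4·5, 1·5 + 4·4) = (4 − 20, 5 + 16) = (-16, 21); dropping signs (only squares matter) gives (16, 21); check 16² + 21² = 256 + 441 = 697 ✓.
  697 · 53 = 36941: from (16² + 21²)(2² + 7²), take (16·2 − 21·7, 16·7 + 21·2) = (32 − 147, 112 + 42) = (-115, 154); dropping signs (only squares matter) gives (115, 154); check 115² + 154² = 13225 + 23716 = 36941 ✓.
  Scale by k = 2: (2·115, 2·154) = (230, 308).
Step 4: Order so x ≤ y and verify: 230² + 308² = 52900 + 94864 = 147764 = n. ✓

n = 147764 = 230² + 308² (one valid representation with x ≤ y).


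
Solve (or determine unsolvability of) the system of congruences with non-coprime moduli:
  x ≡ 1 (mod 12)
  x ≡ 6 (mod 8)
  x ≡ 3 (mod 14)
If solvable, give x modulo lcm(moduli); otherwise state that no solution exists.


Moduli 12, 8, 14 are not pairwise coprime, so CRT works modulo lcm(m_i) when all pairwise compatibility conditions hold.
Pairwise compatibility: gcd(m_i, m_j) must divide a_i - a_j for every pair.
Merge one congruence at a time:
  Start: x ≡ 1 (mod 12).
  Combine with x ≡ 6 (mod 8): gcd(12, 8) = 4, and 6 - 1 = 5 is NOT divisible by 4.
    ⇒ system is inconsistent (no integer solution).

No solution (the system is inconsistent).


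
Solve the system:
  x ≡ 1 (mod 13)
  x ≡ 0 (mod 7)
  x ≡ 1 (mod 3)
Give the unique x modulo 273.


Moduli 13, 7, 3 are pairwise coprime; by CRT there is a unique solution modulo M = 13 · 7 · 3 = 273.
Solve pairwise, accumulating the modulus:
  Start with x ≡ 1 (mod 13).
  Combine with x ≡ 0 (mod 7): since gcd(13, 7) = 1, we get a unique residue mod 91.
    Write x = 1 + 13·t and substitute into x ≡ 0 (mod 7): 13·t ≡ 0 − 1 = -1 (mod 7).
    Reduce coefficients mod 7: 6·t ≡ 6 (mod 7).
    The inverse of 6 mod 7 is 6 (since 6·6 = 36 = 5·7 + 1), so t ≡ 6·6 = 36 ≡ 1 (mod 7).
    Then x = 1 + 13·1 = 14, valid modulo lcm(13, 7) = 91: x ≡ 14 (mod 91).
  Combine with x ≡ 1 (mod 3): since gcd(91, 3) = 1, we get a unique residue mod 273.
    Write x = 14 + 91·t and substitute into x ≡ 1 (mod 3): 91·t ≡ 1 − 14 = -13 (mod 3).
    Reduce coefficients mod 3: 1·t ≡ 2 (mod 3).
    So t ≡ 2 (mod 3).
    Then x = 14 + 91·2 = 196, valid modulo lcm(91, 3) = 273: x ≡ 196 (mod 273).
Verify: 196 mod 13 = 1 ✓, 196 mod 7 = 0 ✓, 196 mod 3 = 1 ✓.

x ≡ 196 (mod 273).


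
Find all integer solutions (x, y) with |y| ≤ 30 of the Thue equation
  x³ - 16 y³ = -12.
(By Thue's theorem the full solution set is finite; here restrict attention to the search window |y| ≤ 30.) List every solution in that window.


The equation is x³ - 16y³ = -12. For fixed y, x³ = 16·y³ − 12, so a solution requires the RHS to be a perfect cube.
Strategy: iterate y from -30 to 30, compute RHS = 16·y³ − 12, and check whether it is a (positive or negative) perfect cube.
Check small values of y:
  y = 0: RHS = -12 is not a perfect cube.
  y = 1: RHS = 4 is not a perfect cube.
  y = -1: RHS = -28 is not a perfect cube.
  y = 2: RHS = 116 is not a perfect cube.
  y = -2: RHS = -140 is not a perfect cube.
  y = 3: RHS = 420 is not a perfect cube.
  y = -3: RHS = -444 is not a perfect cube.
Continuing the search up to |y| = 30 finds no solutions either.
No (x, y) in the scanned range satisfies the equation.

No integer solutions with |y| ≤ 30.


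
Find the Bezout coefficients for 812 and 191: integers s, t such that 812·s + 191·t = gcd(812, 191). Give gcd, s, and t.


Euclidean algorithm on (812, 191) — divide until remainder is 0:
  812 = 4 · 191 + 48
  191 = 3 · 48 + 47
  48 = 1 · 47 + 1
  47 = 47 · 1 + 0
gcd(812, 191) = 1.
Track Bezout coefficients alongside the remainders: start with r₀ = 812 = a·1 + b·0 (s = 1, t = 0) and r₁ = 191 = a·0 + b·1 (s = 0, t = 1); each new remainder r_{k+1} = r_{k-1} − q_k·r_k inherits s_{k+1} = s_{k-1} − q_k·s_k, t_{k+1} = t_{k-1} − q_k·t_k, so r_k = a·s_k + b·t_k at every step:
  q = 4: r = 48, s = 1 − 4·0 = 1, t = 0 − 4·1 = -4  (check: 812·1 + 191·(-4) = 48)
  q = 3: r = 47, s = 0 − 3·1 = -3, t = 1 − 3·(-4) = 13  (check: 812·(-3) + 191·13 = 47)
  q = 1: r = 1, s = 1 − 1·(-3) = 4, t = -4 − 1·13 = -17  (check: 812·4 + 191·(-17) = 1)
The row with r = 1 (the gcd) gives the Bezout coefficients s = 4, t = -17.
Result: 812 · (4) + 191 · (-17) = 1.

gcd(812, 191) = 1; s = 4, t = -17 (check: 812·4 + 191·(-17) = 1).


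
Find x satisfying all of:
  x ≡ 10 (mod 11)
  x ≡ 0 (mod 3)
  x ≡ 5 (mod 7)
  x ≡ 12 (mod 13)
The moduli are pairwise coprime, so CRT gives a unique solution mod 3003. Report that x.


Product of moduli M = 11 · 3 · 7 · 13 = 3003.
Merge one congruence at a time:
  Start: x ≡ 10 (mod 11).
  Combine with x ≡ 0 (mod 3); new modulus lcm = 33.
    Write x = 10 + 11·t and substitute into x ≡ 0 (mod 3): 11·t ≡ 0 − 10 = -10 (mod 3).
    Reduce coefficients mod 3: 2·t ≡ 2 (mod 3).
    The inverse of 2 mod 3 is 2 (since 2·2 = 4 = 1·3 + 1), so t ≡ 2·2 = 4 ≡ 1 (mod 3).
    Then x = 10 + 11·1 = 21, valid modulo lcm(11, 3) = 33: x ≡ 21 (mod 33).
  Combine with x ≡ 5 (mod 7); new modulus lcm = 231.
    Write x = 21 + 33·t and substitute into x ≡ 5 (mod 7): 33·t ≡ 5 − 21 = -16 (mod 7).
    Reduce coefficients mod 7: 5·t ≡ 5 (mod 7).
    The inverse of 5 mod 7 is 3 (since 5·3 = 15 = 2·7 + 1), so t ≡ 3·5 = 15 ≡ 1 (mod 7).
    Then x = 21 + 33·1 = 54, valid modulo lcm(33, 7) = 231: x ≡ 54 (mod 231).
  Combine with x ≡ 12 (mod 13); new modulus lcm = 3003.
    Write x = 54 + 231·t and substitute into x ≡ 12 (mod 13): 231·t ≡ 12 − 54 = -42 (mod 13).
    Reduce coefficients mod 13: 10·t ≡ 10 (mod 13).
    The inverse of 10 mod 13 is 4 (since 10·4 = 40 = 3·13 + 1), so t ≡ 4·10 = 40 ≡ 1 (mod 13).
    Then x = 54 + 231·1 = 285, valid modulo lcm(231, 13) = 3003: x ≡ 285 (mod 3003).
Verify against each original: 285 mod 11 = 10, 285 mod 3 = 0, 285 mod 7 = 5, 285 mod 13 = 12.

x ≡ 285 (mod 3003).


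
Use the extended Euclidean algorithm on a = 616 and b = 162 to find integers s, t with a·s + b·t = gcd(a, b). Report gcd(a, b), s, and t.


Euclidean algorithm on (616, 162) — divide until remainder is 0:
  616 = 3 · 162 + 130
  162 = 1 · 130 + 32
  130 = 4 · 32 + 2
  32 = 16 · 2 + 0
gcd(616, 162) = 2.
Track Bezout coefficients alongside the remainders: start with r₀ = 616 = a·1 + b·0 (s = 1, t = 0) and r₁ = 162 = a·0 + b·1 (s = 0, t = 1); each new remainder r_{k+1} = r_{k-1} − q_k·r_k inherits s_{k+1} = s_{k-1} − q_k·s_k, t_{k+1} = t_{k-1} − q_k·t_k, so r_k = a·s_k + b·t_k at every step:
  q = 3: r = 130, s = 1 − 3·0 = 1, t = 0 − 3·1 = -3  (check: 616·1 + 162·(-3) = 130)
  q = 1: r = 32, s = 0 − 1·1 = -1, t = 1 − 1·(-3) = 4  (check: 616·(-1) + 162·4 = 32)
  q = 4: r = 2, s = 1 − 4·(-1) = 5, t = -3 − 4·4 = -19  (check: 616·5 + 162·(-19) = 2)
The row with r = 2 (the gcd) gives the Bezout coefficients s = 5, t = -19.
Result: 616 · (5) + 162 · (-19) = 2.

gcd(616, 162) = 2; s = 5, t = -19 (check: 616·5 + 162·(-19) = 2).


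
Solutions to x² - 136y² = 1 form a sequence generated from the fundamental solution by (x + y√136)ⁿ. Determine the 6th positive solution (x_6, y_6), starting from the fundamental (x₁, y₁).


Step 1: Find the fundamental solution (x₁, y₁) of x² - 136y² = 1.
  Expand √136 as a continued fraction. a₀ = ⌊√136⌋ = 11; iterate m_{k+1} = d_k·a_k − m_k, d_{k+1} = (136 − m_{k+1}²)/d_k, a_{k+1} = ⌊(a₀ + m_{k+1})/d_{k+1}⌋ (starting m₀ = 0, d₀ = 1), with convergents p_k = a_k·p_{k-1} + p_{k-2}, q_k = a_k·q_{k-1} + q_{k-2} (p₋₁ = 1, q₋₁ = 0):
  k = 0: a₀ = 11; p₀/q₀ = 11/1; p₀² − 136·q₀² = 121 − 136 = -15.
  k = 1: m = 11, d = 15, a = ⌊(11 + 11)/15⌋ = 1; p/q = (1·11 + 1)/(1·1 + 0) = 12/1; p² − 136·q² = 144 − 136 = 8.
  k = 2: m = 4, d = 8, a = ⌊(11 + 4)/8⌋ = 1; p/q = (1·12 + 11)/(1·1 + 1) = 23/2; p² − 136·q² = 529 − 544 = -15.
  k = 3: m = 4, d = 15, a = ⌊(11 + 4)/15⌋ = 1; p/q = (1·23 + 12)/(1·2 + 1) = 35/3; p² − 136·q² = 1225 − 1224 = 1.
  The first convergent with p² − 136·q² = 1 gives the fundamental solution (x₁, y₁) = (35, 3).
Step 2: Apply the recurrence (x_{n+1}, y_{n+1}) = (x₁x_n + 136y₁y_n, x₁y_n + y₁x_n) repeatedly.
  From (x_1, y_1) = (35, 3): x_2 = 35·35 + 136·3·3 = 2449; y_2 = 35·3 + 3·35 = 210.
  From (x_2, y_2) = (2449, 210): x_3 = 35·2449 + 136·3·210 = 171395; y_3 = 35·210 + 3·2449 = 14697.
  From (x_3, y_3) = (171395, 14697): x_4 = 35·171395 + 136·3·14697 = 11995201; y_4 = 35·14697 + 3·171395 = 1028580.
  From (x_4, y_4) = (11995201, 1028580): x_5 = 35·11995201 + 136·3·1028580 = 839492675; y_5 = 35·1028580 + 3·11995201 = 71985903.
  From (x_5, y_5) = (839492675, 71985903): x_6 = 35·839492675 + 136·3·71985903 = 58752492049; y_6 = 35·71985903 + 3·839492675 = 5037984630.
Step 3: Verify x_6² - 136·y_6² = 3451855321967808218401 - 3451855321967808218400 = 1 (should be 1). ✓

(x_1, y_1) = (35, 3); (x_6, y_6) = (58752492049, 5037984630).


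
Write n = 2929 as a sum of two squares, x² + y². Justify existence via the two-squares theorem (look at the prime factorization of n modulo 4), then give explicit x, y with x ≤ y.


Step 1: Factor n = 2929 = 29 · 101.
Step 2: Check the mod-4 condition on each prime factor: 29 ≡ 1 (mod 4), exponent 1; 101 ≡ 1 (mod 4), exponent 1.
All primes ≡ 3 (mod 4) appear to even exponent (or don't appear), so by the two-squares theorem n IS expressible as a sum of two squares.
Step 3: Build a representation. Here n = 29 · 101 is a product of primes ≡ 1 (mod 4). Each prime p ≡ 1 (mod 4) is itself a sum of two squares; find a² by testing p − a² for a perfect square:
  29: 29 − 1² = 28, 29 − 2² = 25 = 5² ⇒ 29 = 2² + 5².
  101: 101 − 1² = 100 = 10² ⇒ 101 = 1² + 10².
  Combine using the Brahmagupta–Fibonacci identity (a² + b²)(c² + d²) = (ac − bd)² + (ad + bc)² = (ac + bd)² + (ad − bc)²:
  29 · 101 = 2929: from (2² + 5²)(1² + 10²), take (2·1 − 5·10, 2·10 + 5·1) = (2 − 50, 20 + 5) = (-48, 25); dropping signs (only squares matter) gives (48, 25); check 48² + 25² = 2304 + 625 = 2929 ✓.
Step 4: Order so x ≤ y and verify: 25² + 48² = 625 + 2304 = 2929 = n. ✓

n = 2929 = 25² + 48² (one valid representation with x ≤ y).


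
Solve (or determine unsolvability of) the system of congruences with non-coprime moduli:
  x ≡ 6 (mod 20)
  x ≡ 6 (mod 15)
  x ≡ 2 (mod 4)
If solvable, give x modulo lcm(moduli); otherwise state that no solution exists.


Moduli 20, 15, 4 are not pairwise coprime, so CRT works modulo lcm(m_i) when all pairwise compatibility conditions hold.
Pairwise compatibility: gcd(m_i, m_j) must divide a_i - a_j for every pair.
Merge one congruence at a time:
  Start: x ≡ 6 (mod 20).
  Combine with x ≡ 6 (mod 15): gcd(20, 15) = 5; 6 - 6 = 0, which IS divisible by 5, so compatible.
    Write x = 6 + 20·t and substitute into x ≡ 6 (mod 15): 20·t ≡ 6 − 6 = 0 (mod 15).
    Divide the congruence (and modulus) by g = 5: 4·t ≡ 0 (mod 3).
    Reduce coefficients mod 3: 1·t ≡ 0 (mod 3).
    So t ≡ 0 (mod 3).
    Then x = 6 + 20·0 = 6, valid modulo lcm(20, 15) = 60: x ≡ 6 (mod 60).
  Combine with x ≡ 2 (mod 4): gcd(60, 4) = 4; 2 - 6 = -4, which IS divisible by 4, so compatible.
    Write x = 6 + 60·t and substitute into x ≡ 2 (mod 4): 60·t ≡ 2 − 6 = -4 (mod 4).
    Divide the congruence (and modulus) by g = 4: 15·t ≡ -1 (mod 1).
    Modulo 1 every t works; take t = 0.
    Then x = 6 + 60·0 = 6, valid modulo lcm(60, 4) = 60: x ≡ 6 (mod 60).
Verify: 6 mod 20 = 6, 6 mod 15 = 6, 6 mod 4 = 2.

x ≡ 6 (mod 60).


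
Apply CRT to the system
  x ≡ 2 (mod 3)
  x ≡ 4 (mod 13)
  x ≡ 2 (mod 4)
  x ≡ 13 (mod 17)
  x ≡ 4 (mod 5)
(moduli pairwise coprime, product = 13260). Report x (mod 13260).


Product of moduli M = 3 · 13 · 4 · 17 · 5 = 13260.
Merge one congruence at a time:
  Start: x ≡ 2 (mod 3).
  Combine with x ≡ 4 (mod 13); new modulus lcm = 39.
    Write x = 2 + 3·t and substitute into x ≡ 4 (mod 13): 3·t ≡ 4 − 2 = 2 (mod 13).
    The inverse of 3 mod 13 is 9 (since 3·9 = 27 = 2·13 + 1), so t ≡ 9·2 = 18 ≡ 5 (mod 13).
    Then x = 2 + 3·5 = 17, valid modulo lcm(3, 13) = 39: x ≡ 17 (mod 39).
  Combine with x ≡ 2 (mod 4); new modulus lcm = 156.
    Write x = 17 + 39·t and substitute into x ≡ 2 (mod 4): 39·t ≡ 2 − 17 = -15 (mod 4).
    Reduce coefficients mod 4: 3·t ≡ 1 (mod 4).
    The inverse of 3 mod 4 is 3 (since 3·3 = 9 = 2·4 + 1), so t ≡ 3·1 = 3 ≡ 3 (mod 4).
    Then x = 17 + 39·3 = 134, valid modulo lcm(39, 4) = 156: x ≡ 134 (mod 156).
  Combine with x ≡ 13 (mod 17); new modulus lcm = 2652.
    Write x = 134 + 156·t and substitute into x ≡ 13 (mod 17): 156·t ≡ 13 − 134 = -121 (mod 17).
    Reduce coefficients mod 17: 3·t ≡ 15 (mod 17).
    The inverse of 3 mod 17 is 6 (since 3·6 = 18 = 1·17 + 1), so t ≡ 6·15 = 90 ≡ 5 (mod 17).
    Then x = 134 + 156·5 = 914, valid modulo lcm(156, 17) = 2652: x ≡ 914 (mod 2652).
  Combine with x ≡ 4 (mod 5); new modulus lcm = 13260.
    Write x = 914 + 2652·t and substitute into x ≡ 4 (mod 5): 2652·t ≡ 4 − 914 = -910 (mod 5).
    Reduce coefficients mod 5: 2·t ≡ 0 (mod 5).
    The inverse of 2 mod 5 is 3 (since 2·3 = 6 = 1·5 + 1), so t ≡ 3·0 = 0 ≡ 0 (mod 5).
    Then x = 914 + 2652·0 = 914, valid modulo lcm(2652, 5) = 13260: x ≡ 914 (mod 13260).
Verify against each original: 914 mod 3 = 2, 914 mod 13 = 4, 914 mod 4 = 2, 914 mod 17 = 13, 914 mod 5 = 4.

x ≡ 914 (mod 13260).


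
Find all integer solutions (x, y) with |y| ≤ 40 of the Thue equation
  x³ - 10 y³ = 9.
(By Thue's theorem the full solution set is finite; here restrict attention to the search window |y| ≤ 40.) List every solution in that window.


The equation is x³ - 10y³ = 9. For fixed y, x³ = 10·y³ + 9, so a solution requires the RHS to be a perfect cube.
Strategy: iterate y from -40 to 40, compute RHS = 10·y³ + 9, and check whether it is a (positive or negative) perfect cube.
Check small values of y:
  y = 0: RHS = 9 is not a perfect cube.
  y = 1: RHS = 19 is not a perfect cube.
  y = -1: RHS = -1 = (-1)³ ⇒ x = -1 works.
  y = 2: RHS = 89 is not a perfect cube.
  y = -2: RHS = -71 is not a perfect cube.
  y = 3: RHS = 279 is not a perfect cube.
  y = -3: RHS = -261 is not a perfect cube.
Continuing the search up to |y| = 40 finds no further solutions beyond those listed.
Collected solutions: (-1, -1).

Solutions (with |y| ≤ 40): (-1, -1).


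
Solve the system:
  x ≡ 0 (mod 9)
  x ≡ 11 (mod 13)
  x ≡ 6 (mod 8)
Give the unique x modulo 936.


Moduli 9, 13, 8 are pairwise coprime; by CRT there is a unique solution modulo M = 9 · 13 · 8 = 936.
Solve pairwise, accumulating the modulus:
  Start with x ≡ 0 (mod 9).
  Combine with x ≡ 11 (mod 13): since gcd(9, 13) = 1, we get a unique residue mod 117.
    Write x = 0 + 9·t and substitute into x ≡ 11 (mod 13): 9·t ≡ 11 − 0 = 11 (mod 13).
    The inverse of 9 mod 13 is 3 (since 9·3 = 27 = 2·13 + 1), so t ≡ 3·11 = 33 ≡ 7 (mod 13).
    Then x = 0 + 9·7 = 63, valid modulo lcm(9, 13) = 117: x ≡ 63 (mod 117).
  Combine with x ≡ 6 (mod 8): since gcd(117, 8) = 1, we get a unique residue mod 936.
    Write x = 63 + 117·t and substitute into x ≡ 6 (mod 8): 117·t ≡ 6 − 63 = -57 (mod 8).
    Reduce coefficients mod 8: 5·t ≡ 7 (mod 8).
    The inverse of 5 mod 8 is 5 (since 5·5 = 25 = 3·8 + 1), so t ≡ 5·7 = 35 ≡ 3 (mod 8).
    Then x = 63 + 117·3 = 414, valid modulo lcm(117, 8) = 936: x ≡ 414 (mod 936).
Verify: 414 mod 9 = 0 ✓, 414 mod 13 = 11 ✓, 414 mod 8 = 6 ✓.

x ≡ 414 (mod 936).


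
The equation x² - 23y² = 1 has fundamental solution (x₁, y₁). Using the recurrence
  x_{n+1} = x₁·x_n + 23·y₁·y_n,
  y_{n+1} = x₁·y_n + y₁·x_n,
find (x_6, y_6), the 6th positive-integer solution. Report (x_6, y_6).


Step 1: Find the fundamental solution (x₁, y₁) of x² - 23y² = 1.
  Expand √23 as a continued fraction. a₀ = ⌊√23⌋ = 4; iterate m_{k+1} = d_k·a_k − m_k, d_{k+1} = (23 − m_{k+1}²)/d_k, a_{k+1} = ⌊(a₀ + m_{k+1})/d_{k+1}⌋ (starting m₀ = 0, d₀ = 1), with convergents p_k = a_k·p_{k-1} + p_{k-2}, q_k = a_k·q_{k-1} + q_{k-2} (p₋₁ = 1, q₋₁ = 0):
  k = 0: a₀ = 4; p₀/q₀ = 4/1; p₀² − 23·q₀² = 16 − 23 = -7.
  k = 1: m = 4, d = 7, a = ⌊(4 + 4)/7⌋ = 1; p/q = (1·4 + 1)/(1·1 + 0) = 5/1; p² − 23·q² = 25 − 23 = 2.
  k = 2: m = 3, d = 2, a = ⌊(4 + 3)/2⌋ = 3; p/q = (3·5 + 4)/(3·1 + 1) = 19/4; p² − 23·q² = 361 − 368 = -7.
  k = 3: m = 3, d = 7, a = ⌊(4 + 3)/7⌋ = 1; p/q = (1·19 + 5)/(1·4 + 1) = 24/5; p² − 23·q² = 576 − 575 = 1.
  The first convergent with p² − 23·q² = 1 gives the fundamental solution (x₁, y₁) = (24, 5).
Step 2: Apply the recurrence (x_{n+1}, y_{n+1}) = (x₁x_n + 23y₁y_n, x₁y_n + y₁x_n) repeatedly.
  From (x_1, y_1) = (24, 5): x_2 = 24·24 + 23·5·5 = 1151; y_2 = 24·5 + 5·24 = 240.
  From (x_2, y_2) = (1151, 240): x_3 = 24·1151 + 23·5·240 = 55224; y_3 = 24·240 + 5·1151 = 11515.
  From (x_3, y_3) = (55224, 11515): x_4 = 24·55224 + 23·5·11515 = 2649601; y_4 = 24·11515 + 5·55224 = 552480.
  From (x_4, y_4) = (2649601, 552480): x_5 = 24·2649601 + 23·5·552480 = 127125624; y_5 = 24·552480 + 5·2649601 = 26507525.
  From (x_5, y_5) = (127125624, 26507525): x_6 = 24·127125624 + 23·5·26507525 = 6099380351; y_6 = 24·26507525 + 5·127125624 = 1271808720.
Step 3: Verify x_6² - 23·y_6² = 37202440666164883201 - 37202440666164883200 = 1 (should be 1). ✓

(x_1, y_1) = (24, 5); (x_6, y_6) = (6099380351, 1271808720).


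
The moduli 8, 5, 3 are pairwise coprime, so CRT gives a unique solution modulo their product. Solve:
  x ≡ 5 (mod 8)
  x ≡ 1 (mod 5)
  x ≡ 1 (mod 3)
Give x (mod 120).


Moduli 8, 5, 3 are pairwise coprime; by CRT there is a unique solution modulo M = 8 · 5 · 3 = 120.
Solve pairwise, accumulating the modulus:
  Start with x ≡ 5 (mod 8).
  Combine with x ≡ 1 (mod 5): since gcd(8, 5) = 1, we get a unique residue mod 40.
    Write x = 5 + 8·t and substitute into x ≡ 1 (mod 5): 8·t ≡ 1 − 5 = -4 (mod 5).
    Reduce coefficients mod 5: 3·t ≡ 1 (mod 5).
    The inverse of 3 mod 5 is 2 (since 3·2 = 6 = 1·5 + 1), so t ≡ 2·1 = 2 ≡ 2 (mod 5).
    Then x = 5 + 8·2 = 21, valid modulo lcm(8, 5) = 40: x ≡ 21 (mod 40).
  Combine with x ≡ 1 (mod 3): since gcd(40, 3) = 1, we get a unique residue mod 120.
    Write x = 21 + 40·t and substitute into x ≡ 1 (mod 3): 40·t ≡ 1 − 21 = -20 (mod 3).
    Reduce coefficients mod 3: 1·t ≡ 1 (mod 3).
    So t ≡ 1 (mod 3).
    Then x = 21 + 40·1 = 61, valid modulo lcm(40, 3) = 120: x ≡ 61 (mod 120).
Verify: 61 mod 8 = 5 ✓, 61 mod 5 = 1 ✓, 61 mod 3 = 1 ✓.

x ≡ 61 (mod 120).


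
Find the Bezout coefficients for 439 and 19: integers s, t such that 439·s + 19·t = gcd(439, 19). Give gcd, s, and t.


Euclidean algorithm on (439, 19) — divide until remainder is 0:
  439 = 23 · 19 + 2
  19 = 9 · 2 + 1
  2 = 2 · 1 + 0
gcd(439, 19) = 1.
Track Bezout coefficients alongside the remainders: start with r₀ = 439 = a·1 + b·0 (s = 1, t = 0) and r₁ = 19 = a·0 + b·1 (s = 0, t = 1); each new remainder r_{k+1} = r_{k-1} − q_k·r_k inherits s_{k+1} = s_{k-1} − q_k·s_k, t_{k+1} = t_{k-1} − q_k·t_k, so r_k = a·s_k + b·t_k at every step:
  q = 23: r = 2, s = 1 − 23·0 = 1, t = 0 − 23·1 = -23  (check: 439·1 + 19·(-23) = 2)
  q = 9: r = 1, s = 0 − 9·1 = -9, t = 1 − 9·(-23) = 208  (check: 439·(-9) + 19·208 = 1)
The row with r = 1 (the gcd) gives the Bezout coefficients s = -9, t = 208.
Result: 439 · (-9) + 19 · (208) = 1.

gcd(439, 19) = 1; s = -9, t = 208 (check: 439·(-9) + 19·208 = 1).


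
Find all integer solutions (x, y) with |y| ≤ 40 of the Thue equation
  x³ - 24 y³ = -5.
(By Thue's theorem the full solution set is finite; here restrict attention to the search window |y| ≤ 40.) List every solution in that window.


The equation is x³ - 24y³ = -5. For fixed y, x³ = 24·y³ − 5, so a solution requires the RHS to be a perfect cube.
Strategy: iterate y from -40 to 40, compute RHS = 24·y³ − 5, and check whether it is a (positive or negative) perfect cube.
Check small values of y:
  y = 0: RHS = -5 is not a perfect cube.
  y = 1: RHS = 19 is not a perfect cube.
  y = -1: RHS = -29 is not a perfect cube.
  y = 2: RHS = 187 is not a perfect cube.
  y = -2: RHS = -197 is not a perfect cube.
  y = 3: RHS = 643 is not a perfect cube.
  y = -3: RHS = -653 is not a perfect cube.
Continuing the search up to |y| = 40 finds no solutions either.
No (x, y) in the scanned range satisfies the equation.

No integer solutions with |y| ≤ 40.


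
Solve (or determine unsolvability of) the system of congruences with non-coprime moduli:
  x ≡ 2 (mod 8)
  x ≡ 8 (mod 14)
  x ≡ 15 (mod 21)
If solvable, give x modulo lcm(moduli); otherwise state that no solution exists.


Moduli 8, 14, 21 are not pairwise coprime, so CRT works modulo lcm(m_i) when all pairwise compatibility conditions hold.
Pairwise compatibility: gcd(m_i, m_j) must divide a_i - a_j for every pair.
Merge one congruence at a time:
  Start: x ≡ 2 (mod 8).
  Combine with x ≡ 8 (mod 14): gcd(8, 14) = 2; 8 - 2 = 6, which IS divisible by 2, so compatible.
    Write x = 2 + 8·t and substitute into x ≡ 8 (mod 14): 8·t ≡ 8 − 2 = 6 (mod 14).
    Divide the congruence (and modulus) by g = 2: 4·t ≡ 3 (mod 7).
    The inverse of 4 mod 7 is 2 (since 4·2 = 8 = 1·7 + 1), so t ≡ 2·3 = 6 ≡ 6 (mod 7).
    Then x = 2 + 8·6 = 50, valid modulo lcm(8, 14) = 56: x ≡ 50 (mod 56).
  Combine with x ≡ 15 (mod 21): gcd(56, 21) = 7; 15 - 50 = -35, which IS divisible by 7, so compatible.
    Write x = 50 + 56·t and substitute into x ≡ 15 (mod 21): 56·t ≡ 15 − 50 = -35 (mod 21).
    Divide the congruence (and modulus) by g = 7: 8·t ≡ -5 (mod 3).
    Reduce coefficients mod 3: 2·t ≡ 1 (mod 3).
    The inverse of 2 mod 3 is 2 (since 2·2 = 4 = 1·3 + 1), so t ≡ 2·1 = 2 ≡ 2 (mod 3).
    Then x = 50 + 56·2 = 162, valid modulo lcm(56, 21) = 168: x ≡ 162 (mod 168).
Verify: 162 mod 8 = 2, 162 mod 14 = 8, 162 mod 21 = 15.

x ≡ 162 (mod 168).


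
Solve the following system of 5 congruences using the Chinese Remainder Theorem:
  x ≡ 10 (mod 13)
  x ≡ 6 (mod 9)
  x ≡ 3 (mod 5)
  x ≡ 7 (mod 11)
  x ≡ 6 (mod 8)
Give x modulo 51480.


Product of moduli M = 13 · 9 · 5 · 11 · 8 = 51480.
Merge one congruence at a time:
  Start: x ≡ 10 (mod 13).
  Combine with x ≡ 6 (mod 9); new modulus lcm = 117.
    Write x = 10 + 13·t and substitute into x ≡ 6 (mod 9): 13·t ≡ 6 − 10 = -4 (mod 9).
    Reduce coefficients mod 9: 4·t ≡ 5 (mod 9).
    The inverse of 4 mod 9 is 7 (since 4·7 = 28 = 3·9 + 1), so t ≡ 7·5 = 35 ≡ 8 (mod 9).
    Then x = 10 + 13·8 = 114, valid modulo lcm(13, 9) = 117: x ≡ 114 (mod 117).
  Combine with x ≡ 3 (mod 5); new modulus lcm = 585.
    Write x = 114 + 117·t and substitute into x ≡ 3 (mod 5): 117·t ≡ 3 − 114 = -111 (mod 5).
    Reduce coefficients mod 5: 2·t ≡ 4 (mod 5).
    The inverse of 2 mod 5 is 3 (since 2·3 = 6 = 1·5 + 1), so t ≡ 3·4 = 12 ≡ 2 (mod 5).
    Then x = 114 + 117·2 = 348, valid modulo lcm(117, 5) = 585: x ≡ 348 (mod 585).
  Combine with x ≡ 7 (mod 11); new modulus lcm = 6435.
    Write x = 348 + 585·t and substitute into x ≡ 7 (mod 11): 585·t ≡ 7 − 348 = -341 (mod 11).
    Reduce coefficients mod 11: 2·t ≡ 0 (mod 11).
    The inverse of 2 mod 11 is 6 (since 2·6 = 12 = 1·11 + 1), so t ≡ 6·0 = 0 ≡ 0 (mod 11).
    Then x = 348 + 585·0 = 348, valid modulo lcm(585, 11) = 6435: x ≡ 348 (mod 6435).
  Combine with x ≡ 6 (mod 8); new modulus lcm = 51480.
    Write x = 348 + 6435·t and substitute into x ≡ 6 (mod 8): 6435·t ≡ 6 − 348 = -342 (mod 8).
    Reduce coefficients mod 8: 3·t ≡ 2 (mod 8).
    The inverse of 3 mod 8 is 3 (since 3·3 = 9 = 1·8 + 1), so t ≡ 3·2 = 6 ≡ 6 (mod 8).
    Then x = 348 + 6435·6 = 38958, valid modulo lcm(6435, 8) = 51480: x ≡ 38958 (mod 51480).
Verify against each original: 38958 mod 13 = 10, 38958 mod 9 = 6, 38958 mod 5 = 3, 38958 mod 11 = 7, 38958 mod 8 = 6.

x ≡ 38958 (mod 51480).


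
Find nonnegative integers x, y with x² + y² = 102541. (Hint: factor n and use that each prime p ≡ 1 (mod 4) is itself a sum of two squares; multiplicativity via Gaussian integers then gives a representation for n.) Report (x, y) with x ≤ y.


Step 1: Factor n = 102541 = 41^2 · 61.
Step 2: Check the mod-4 condition on each prime factor: 41 ≡ 1 (mod 4), exponent 2; 61 ≡ 1 (mod 4), exponent 1.
All primes ≡ 3 (mod 4) appear to even exponent (or don't appear), so by the two-squares theorem n IS expressible as a sum of two squares.
Step 3: Build a representation. Here n = 41 · 41 · 61 is a product of primes ≡ 1 (mod 4). Each prime p ≡ 1 (mod 4) is itself a sum of two squares; find a² by testing p − a² for a perfect square:
  41: 41 − 1² = 40, 41 − 2² = 37, 41 − 3² = 32, 41 − 4² = 25 = 5² ⇒ 41 = 4² + 5².
  61: 61 − 1² = 60, 61 − 2² = 57, 61 − 3² = 52, 61 − 4² = 45, 61 − 5² = 36 = 6² ⇒ 61 = 5² + 6².
  Combine using the Brahmagupta–Fibonacci identity (a² + b²)(c² + d²) = (ac − bd)² + (ad + bc)² = (ac + bd)² + (ad − bc)²:
  41 · 41 = 1681: from (4² + 5²)(4² + 5²), take (4·4 − 5·5, 4·5 + 5·4) = (16 − 25, 20 + 20) = (-9, 40); dropping signs (only squares matter) gives (9, 40); check 9² + 40² = 81 + 1600 = 1681 ✓.
  1681 · 61 = 102541: from (9² + 40²)(5² + 6²), take (9·5 − 40·6, 9·6 + 40·5) = (45 − 240, 54 + 200) = (-195, 254); dropping signs (only squares matter) gives (195, 254); check 195² + 254² = 38025 + 64516 = 102541 ✓.
Step 4: Order so x ≤ y and verify: 195² + 254² = 38025 + 64516 = 102541 = n. ✓

n = 102541 = 195² + 254² (one valid representation with x ≤ y).


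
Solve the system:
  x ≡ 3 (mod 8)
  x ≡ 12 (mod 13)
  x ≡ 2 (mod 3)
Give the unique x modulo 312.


Moduli 8, 13, 3 are pairwise coprime; by CRT there is a unique solution modulo M = 8 · 13 · 3 = 312.
Solve pairwise, accumulating the modulus:
  Start with x ≡ 3 (mod 8).
  Combine with x ≡ 12 (mod 13): since gcd(8, 13) = 1, we get a unique residue mod 104.
    Write x = 3 + 8·t and substitute into x ≡ 12 (mod 13): 8·t ≡ 12 − 3 = 9 (mod 13).
    The inverse of 8 mod 13 is 5 (since 8·5 = 40 = 3·13 + 1), so t ≡ 5·9 = 45 ≡ 6 (mod 13).
    Then x = 3 + 8·6 = 51, valid modulo lcm(8, 13) = 104: x ≡ 51 (mod 104).
  Combine with x ≡ 2 (mod 3): since gcd(104, 3) = 1, we get a unique residue mod 312.
    Write x = 51 + 104·t and substitute into x ≡ 2 (mod 3): 104·t ≡ 2 − 51 = -49 (mod 3).
    Reduce coefficients mod 3: 2·t ≡ 2 (mod 3).
    The inverse of 2 mod 3 is 2 (since 2·2 = 4 = 1·3 + 1), so t ≡ 2·2 = 4 ≡ 1 (mod 3).
    Then x = 51 + 104·1 = 155, valid modulo lcm(104, 3) = 312: x ≡ 155 (mod 312).
Verify: 155 mod 8 = 3 ✓, 155 mod 13 = 12 ✓, 155 mod 3 = 2 ✓.

x ≡ 155 (mod 312).


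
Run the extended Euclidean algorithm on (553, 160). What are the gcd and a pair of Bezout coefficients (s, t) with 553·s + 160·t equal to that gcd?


Euclidean algorithm on (553, 160) — divide until remainder is 0:
  553 = 3 · 160 + 73
  160 = 2 · 73 + 14
  73 = 5 · 14 + 3
  14 = 4 · 3 + 2
  3 = 1 · 2 + 1
  2 = 2 · 1 + 0
gcd(553, 160) = 1.
Track Bezout coefficients alongside the remainders: start with r₀ = 553 = a·1 + b·0 (s = 1, t = 0) and r₁ = 160 = a·0 + b·1 (s = 0, t = 1); each new remainder r_{k+1} = r_{k-1} − q_k·r_k inherits s_{k+1} = s_{k-1} − q_k·s_k, t_{k+1} = t_{k-1} − q_k·t_k, so r_k = a·s_k + b·t_k at every step:
  q = 3: r = 73, s = 1 − 3·0 = 1, t = 0 − 3·1 = -3  (check: 553·1 + 160·(-3) = 73)
  q = 2: r = 14, s = 0 − 2·1 = -2, t = 1 − 2·(-3) = 7  (check: 553·(-2) + 160·7 = 14)
  q = 5: r = 3, s = 1 − 5·(-2) = 11, t = -3 − 5·7 = -38  (check: 553·11 + 160·(-38) = 3)
  q = 4: r = 2, s = -2 − 4·11 = -46, t = 7 − 4·(-38) = 159  (check: 553·(-46) + 160·159 = 2)
  q = 1: r = 1, s = 11 − 1·(-46) = 57, t = -38 − 1·159 = -197  (check: 553·57 + 160·(-197) = 1)
The row with r = 1 (the gcd) gives the Bezout coefficients s = 57, t = -197.
Result: 553 · (57) + 160 · (-197) = 1.

gcd(553, 160) = 1; s = 57, t = -197 (check: 553·57 + 160·(-197) = 1).


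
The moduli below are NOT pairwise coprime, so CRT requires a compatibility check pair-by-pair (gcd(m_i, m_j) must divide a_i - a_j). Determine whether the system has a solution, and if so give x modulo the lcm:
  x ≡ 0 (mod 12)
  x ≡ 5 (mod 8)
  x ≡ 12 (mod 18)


Moduli 12, 8, 18 are not pairwise coprime, so CRT works modulo lcm(m_i) when all pairwise compatibility conditions hold.
Pairwise compatibility: gcd(m_i, m_j) must divide a_i - a_j for every pair.
Merge one congruence at a time:
  Start: x ≡ 0 (mod 12).
  Combine with x ≡ 5 (mod 8): gcd(12, 8) = 4, and 5 - 0 = 5 is NOT divisible by 4.
    ⇒ system is inconsistent (no integer solution).

No solution (the system is inconsistent).


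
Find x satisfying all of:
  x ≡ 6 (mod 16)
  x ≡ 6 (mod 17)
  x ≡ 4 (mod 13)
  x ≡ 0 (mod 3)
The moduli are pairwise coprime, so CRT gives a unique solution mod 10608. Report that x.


Product of moduli M = 16 · 17 · 13 · 3 = 10608.
Merge one congruence at a time:
  Start: x ≡ 6 (mod 16).
  Combine with x ≡ 6 (mod 17); new modulus lcm = 272.
    Write x = 6 + 16·t and substitute into x ≡ 6 (mod 17): 16·t ≡ 6 − 6 = 0 (mod 17).
    The inverse of 16 mod 17 is 16 (since 16·16 = 256 = 15·17 + 1), so t ≡ 16·0 = 0 ≡ 0 (mod 17).
    Then x = 6 + 16·0 = 6, valid modulo lcm(16, 17) = 272: x ≡ 6 (mod 272).
  Combine with x ≡ 4 (mod 13); new modulus lcm = 3536.
    Write x = 6 + 272·t and substitute into x ≡ 4 (mod 13): 272·t ≡ 4 − 6 = -2 (mod 13).
    Reduce coefficients mod 13: 12·t ≡ 11 (mod 13).
    The inverse of 12 mod 13 is 12 (since 12·12 = 144 = 11·13 + 1), so t ≡ 12·11 = 132 ≡ 2 (mod 13).
    Then x = 6 + 272·2 = 550, valid modulo lcm(272, 13) = 3536: x ≡ 550 (mod 3536).
  Combine with x ≡ 0 (mod 3); new modulus lcm = 10608.
    Write x = 550 + 3536·t and substitute into x ≡ 0 (mod 3): 3536·t ≡ 0 − 550 = -550 (mod 3).
    Reduce coefficients mod 3: 2·t ≡ 2 (mod 3).
    The inverse of 2 mod 3 is 2 (since 2·2 = 4 = 1·3 + 1), so t ≡ 2·2 = 4 ≡ 1 (mod 3).
    Then x = 550 + 3536·1 = 4086, valid modulo lcm(3536, 3) = 10608: x ≡ 4086 (mod 10608).
Verify against each original: 4086 mod 16 = 6, 4086 mod 17 = 6, 4086 mod 13 = 4, 4086 mod 3 = 0.

x ≡ 4086 (mod 10608).


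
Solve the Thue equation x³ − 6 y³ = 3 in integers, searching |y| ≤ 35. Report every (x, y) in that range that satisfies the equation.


The equation is x³ - 6y³ = 3. For fixed y, x³ = 6·y³ + 3, so a solution requires the RHS to be a perfect cube.
Strategy: iterate y from -35 to 35, compute RHS = 6·y³ + 3, and check whether it is a (positive or negative) perfect cube.
Check small values of y:
  y = 0: RHS = 3 is not a perfect cube.
  y = 1: RHS = 9 is not a perfect cube.
  y = -1: RHS = -3 is not a perfect cube.
  y = 2: RHS = 51 is not a perfect cube.
  y = -2: RHS = -45 is not a perfect cube.
  y = 3: RHS = 165 is not a perfect cube.
  y = -3: RHS = -159 is not a perfect cube.
Continuing the search up to |y| = 35 finds no solutions either.
No (x, y) in the scanned range satisfies the equation.

No integer solutions with |y| ≤ 35.


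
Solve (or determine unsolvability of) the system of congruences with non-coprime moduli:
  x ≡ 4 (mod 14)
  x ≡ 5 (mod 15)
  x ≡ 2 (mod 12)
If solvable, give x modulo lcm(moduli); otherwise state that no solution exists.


Moduli 14, 15, 12 are not pairwise coprime, so CRT works modulo lcm(m_i) when all pairwise compatibility conditions hold.
Pairwise compatibility: gcd(m_i, m_j) must divide a_i - a_j for every pair.
Merge one congruence at a time:
  Start: x ≡ 4 (mod 14).
  Combine with x ≡ 5 (mod 15): gcd(14, 15) = 1; 5 - 4 = 1, which IS divisible by 1, so compatible.
    Write x = 4 + 14·t and substitute into x ≡ 5 (mod 15): 14·t ≡ 5 − 4 = 1 (mod 15).
    The inverse of 14 mod 15 is 14 (since 14·14 = 196 = 13·15 + 1), so t ≡ 14·1 = 14 ≡ 14 (mod 15).
    Then x = 4 + 14·14 = 200, valid modulo lcm(14, 15) = 210: x ≡ 200 (mod 210).
  Combine with x ≡ 2 (mod 12): gcd(210, 12) = 6; 2 - 200 = -198, which IS divisible by 6, so compatible.
    Write x = 200 + 210·t and substitute into x ≡ 2 (mod 12): 210·t ≡ 2 − 200 = -198 (mod 12).
    Divide the congruence (and modulus) by g = 6: 35·t ≡ -33 (mod 2).
    Reduce coefficients mod 2: 1·t ≡ 1 (mod 2).
    So t ≡ 1 (mod 2).
    Then x = 200 + 210·1 = 410, valid modulo lcm(210, 12) = 420: x ≡ 410 (mod 420).
Verify: 410 mod 14 = 4, 410 mod 15 = 5, 410 mod 12 = 2.

x ≡ 410 (mod 420).


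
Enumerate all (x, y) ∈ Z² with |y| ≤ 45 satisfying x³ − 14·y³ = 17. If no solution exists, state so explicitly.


The equation is x³ - 14y³ = 17. For fixed y, x³ = 14·y³ + 17, so a solution requires the RHS to be a perfect cube.
Strategy: iterate y from -45 to 45, compute RHS = 14·y³ + 17, and check whether it is a (positive or negative) perfect cube.
Check small values of y:
  y = 0: RHS = 17 is not a perfect cube.
  y = 1: RHS = 31 is not a perfect cube.
  y = -1: RHS = 3 is not a perfect cube.
  y = 2: RHS = 129 is not a perfect cube.
  y = -2: RHS = -95 is not a perfect cube.
  y = 3: RHS = 395 is not a perfect cube.
  y = -3: RHS = -361 is not a perfect cube.
Continuing the search up to |y| = 45 finds no solutions either.
No (x, y) in the scanned range satisfies the equation.

No integer solutions with |y| ≤ 45.
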